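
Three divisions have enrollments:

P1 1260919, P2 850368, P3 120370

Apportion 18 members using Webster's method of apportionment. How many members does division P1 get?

10

Standard divisor 2231657/18 ≈ 123980.944; standard quotas: P1 10.170, P2 6.859, P3 0.971.
Rounding to the nearest integer gives P1 10, P2 7, P3 1 — total 18, matching the house size, so no adjustment is needed.
P1 receives 10.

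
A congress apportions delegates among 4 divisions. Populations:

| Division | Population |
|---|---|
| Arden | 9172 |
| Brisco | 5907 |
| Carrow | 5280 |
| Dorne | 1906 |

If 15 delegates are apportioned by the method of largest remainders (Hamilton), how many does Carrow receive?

Total 22265; standard divisor 22265/15 ≈ 1484.333.
Standard quotas: Arden 6.1792, Brisco 3.9796, Carrow 3.5572, Dorne 1.2841.
Lower quotas: Arden 6, Brisco 3, Carrow 3, Dorne 1 (sum 13, leaving 2 seats).
Remainders in descending order: Brisco 0.9796, Carrow 0.5572, Dorne 0.2841, Arden 0.1792.
Largest remainders: Brisco, Carrow receive the extra seats.
Carrow receives 4.

4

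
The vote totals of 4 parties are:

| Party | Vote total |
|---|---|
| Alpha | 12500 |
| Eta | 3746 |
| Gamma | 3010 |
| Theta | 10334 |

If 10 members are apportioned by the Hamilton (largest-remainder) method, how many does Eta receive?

Total 29590; standard divisor 29590/10 = 2959.
Standard quotas: Alpha 4.2244, Eta 1.2660, Gamma 1.0172, Theta 3.4924.
Lower quotas: Alpha 4, Eta 1, Gamma 1, Theta 3 (sum 9, leaving 1 seat).
Remainders in descending order: Theta 0.4924, Eta 0.2660, Alpha 0.2244, Gamma 0.0172.
Largest remainder: Theta receives the extra seat.
Eta receives 1.

1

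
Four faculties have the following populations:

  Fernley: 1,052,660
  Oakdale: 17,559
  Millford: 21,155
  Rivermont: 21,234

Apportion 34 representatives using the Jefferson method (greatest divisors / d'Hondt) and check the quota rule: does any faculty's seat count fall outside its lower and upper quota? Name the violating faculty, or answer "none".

Fernley

Standard quotas: Fernley 32.168, Oakdale 0.537, Millford 0.646, Rivermont 0.649.
Jefferson allocation: Fernley 34, Oakdale 0, Millford 0, Rivermont 0.
Fernley has quota 32.168 (lower 32, upper 33) but receives 34 — outside the quota interval.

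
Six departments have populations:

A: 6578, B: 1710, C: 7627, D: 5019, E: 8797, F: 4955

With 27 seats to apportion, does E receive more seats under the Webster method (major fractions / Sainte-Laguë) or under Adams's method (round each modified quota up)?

Webster

Webster: A 5, B 1, C 6, D 4, E 7, F 4.
Adams: A 5, B 2, C 6, D 4, E 6, F 4.
E gets 7 under Webster and 6 under Adams.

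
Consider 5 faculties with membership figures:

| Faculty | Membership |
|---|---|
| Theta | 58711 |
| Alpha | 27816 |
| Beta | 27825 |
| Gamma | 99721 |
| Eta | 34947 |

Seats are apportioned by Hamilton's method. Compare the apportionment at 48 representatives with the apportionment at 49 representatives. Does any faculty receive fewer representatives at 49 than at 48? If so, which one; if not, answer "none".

At 48 seats: Theta 11, Alpha 5, Beta 6, Gamma 19, Eta 7.
At 49 seats: Theta 12, Alpha 5, Beta 5, Gamma 20, Eta 7.
Beta drops from 6 to 5.

Beta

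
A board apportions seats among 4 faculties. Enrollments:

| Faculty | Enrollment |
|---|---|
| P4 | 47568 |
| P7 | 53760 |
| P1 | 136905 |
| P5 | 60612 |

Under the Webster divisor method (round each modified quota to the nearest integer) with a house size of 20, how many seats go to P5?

4

Standard divisor 298845/20 ≈ 14942.25; standard quotas: P4 3.183, P7 3.598, P1 9.162, P5 4.056.
Rounding to the nearest integer gives P4 3, P7 4, P1 9, P5 4 — total 20, matching the house size, so no adjustment is needed.
P5 receives 4.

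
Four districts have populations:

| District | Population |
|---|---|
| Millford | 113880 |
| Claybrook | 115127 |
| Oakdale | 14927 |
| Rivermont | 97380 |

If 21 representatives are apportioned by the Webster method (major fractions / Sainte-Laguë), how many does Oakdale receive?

1

Standard divisor 341314/21 ≈ 16253.048; standard quotas: Millford 7.007, Claybrook 7.083, Oakdale 0.918, Rivermont 5.991.
Rounding to the nearest integer gives Millford 7, Claybrook 7, Oakdale 1, Rivermont 6 — total 21, matching the house size, so no adjustment is needed.
Oakdale receives 1.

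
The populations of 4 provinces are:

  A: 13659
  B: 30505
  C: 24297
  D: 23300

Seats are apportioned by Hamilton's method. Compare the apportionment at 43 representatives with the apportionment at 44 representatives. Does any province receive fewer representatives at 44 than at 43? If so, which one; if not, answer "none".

A

At 43 seats: A 7, B 14, C 11, D 11.
At 44 seats: A 6, B 15, C 12, D 11.
A drops from 7 to 6.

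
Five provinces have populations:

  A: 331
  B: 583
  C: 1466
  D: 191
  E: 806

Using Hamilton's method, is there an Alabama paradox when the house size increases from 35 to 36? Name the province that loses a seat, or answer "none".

A

At 35 seats: A 4, B 6, C 15, D 2, E 8.
At 36 seats: A 3, B 6, C 16, D 2, E 9.
A drops from 4 to 3.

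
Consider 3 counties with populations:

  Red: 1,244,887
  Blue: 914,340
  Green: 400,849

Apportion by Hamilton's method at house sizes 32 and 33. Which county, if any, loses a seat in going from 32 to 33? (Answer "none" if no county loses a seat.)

none

At 32 seats: Red 16, Blue 11, Green 5.
At 33 seats: Red 16, Blue 12, Green 5.
No county's allocation decreased.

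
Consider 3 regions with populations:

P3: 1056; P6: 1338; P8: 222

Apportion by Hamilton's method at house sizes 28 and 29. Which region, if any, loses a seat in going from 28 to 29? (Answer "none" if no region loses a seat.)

At 28 seats: P3 11, P6 14, P8 3.
At 29 seats: P3 12, P6 15, P8 2.
P8 drops from 3 to 2.

P8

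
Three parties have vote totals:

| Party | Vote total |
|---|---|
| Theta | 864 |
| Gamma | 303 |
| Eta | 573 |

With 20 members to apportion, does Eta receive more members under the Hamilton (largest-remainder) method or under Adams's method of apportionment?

Hamilton: Theta 10, Gamma 3, Eta 7.
Adams: Theta 10, Gamma 4, Eta 6.
Eta gets 7 under Hamilton and 6 under Adams.

Hamilton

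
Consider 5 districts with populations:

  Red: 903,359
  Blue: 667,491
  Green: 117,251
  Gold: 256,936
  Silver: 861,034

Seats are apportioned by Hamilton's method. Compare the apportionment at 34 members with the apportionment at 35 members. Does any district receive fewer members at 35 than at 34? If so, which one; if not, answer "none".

At 34 seats: Red 11, Blue 8, Green 1, Gold 3, Silver 11.
At 35 seats: Red 11, Blue 8, Green 2, Gold 3, Silver 11.
No district's allocation decreased.

none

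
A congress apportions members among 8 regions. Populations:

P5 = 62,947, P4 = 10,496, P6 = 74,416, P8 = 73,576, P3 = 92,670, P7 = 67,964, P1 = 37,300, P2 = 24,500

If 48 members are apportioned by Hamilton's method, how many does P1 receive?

4

Standard divisor: 443869 ÷ 48 ≈ 9247.271.
Standard quotas: P5 6.8071, P4 1.1350, P6 8.0473, P8 7.9565, P3 10.0213, P7 7.3496, P1 4.0336, P2 2.6494.
Lower quotas: P5 6, P4 1, P6 8, P8 7, P3 10, P7 7, P1 4, P2 2 (sum 45, leaving 3 seats).
Remainders in descending order: P8 0.9565, P5 0.8071, P2 0.6494, P7 0.3496, P4 0.1350, P6 0.0473, P1 0.0336, P3 0.0213.
The surplus seats go to P8, P5, P2.
P1 receives 4.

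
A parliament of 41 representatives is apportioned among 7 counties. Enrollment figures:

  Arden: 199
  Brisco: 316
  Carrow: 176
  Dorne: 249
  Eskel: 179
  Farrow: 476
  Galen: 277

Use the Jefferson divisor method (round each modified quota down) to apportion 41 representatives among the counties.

Standard divisor 1872/41 ≈ 45.659; standard quotas: Arden 4.358, Brisco 6.921, Carrow 3.855, Dorne 5.454, Eskel 3.920, Farrow 10.425, Galen 6.067.
Rounding down gives 4, 6, 3, 5, 3, 10, 6 = 37 seats, so the divisor must be adjusted.
With modified divisor 42: modified quotas Arden 4.738, Brisco 7.524, Carrow 4.190, Dorne 5.929, Eskel 4.262, Farrow 11.333, Galen 6.595.
Rounding down: Arden 4, Brisco 7, Carrow 4, Dorne 5, Eskel 4, Farrow 11, Galen 6 (total 41).

Arden 4, Brisco 7, Carrow 4, Dorne 5, Eskel 4, Farrow 11, Galen 6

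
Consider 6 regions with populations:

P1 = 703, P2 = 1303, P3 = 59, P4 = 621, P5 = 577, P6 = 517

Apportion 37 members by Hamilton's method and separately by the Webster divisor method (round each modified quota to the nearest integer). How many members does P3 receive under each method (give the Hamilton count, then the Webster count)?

0 and 1

Hamilton: P1 7, P2 13, P3 0, P4 6, P5 6, P6 5.
Webster: P1 7, P2 12, P3 1, P4 6, P5 6, P6 5.
P3 gets 0 under Hamilton and 1 under Webster.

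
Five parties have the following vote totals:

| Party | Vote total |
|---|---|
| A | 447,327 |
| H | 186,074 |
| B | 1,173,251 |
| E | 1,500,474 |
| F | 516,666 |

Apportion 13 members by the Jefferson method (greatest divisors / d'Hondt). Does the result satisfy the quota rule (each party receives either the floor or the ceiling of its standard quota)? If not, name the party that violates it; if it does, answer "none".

none

Standard quotas: A 1.521, H 0.633, B 3.989, E 5.101, F 1.757.
Jefferson allocation: A 1, H 0, B 4, E 6, F 2.
Every allocation lies between the lower and upper quota.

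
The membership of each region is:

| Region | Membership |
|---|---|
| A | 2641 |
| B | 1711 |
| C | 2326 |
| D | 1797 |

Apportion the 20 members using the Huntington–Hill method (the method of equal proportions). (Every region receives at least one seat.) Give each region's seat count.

With divisor 416: modified quotas A 6.349, B 4.113, C 5.591, D 4.320.
Geometric-mean thresholds: A √(6·7)=6.481, B √(4·5)=4.472, C √(5·6)=5.477, D √(4·5)=4.472.
Each quota rounded against its threshold gives A 6, B 4, C 6, D 4 (total 20).

A 6, B 4, C 6, D 4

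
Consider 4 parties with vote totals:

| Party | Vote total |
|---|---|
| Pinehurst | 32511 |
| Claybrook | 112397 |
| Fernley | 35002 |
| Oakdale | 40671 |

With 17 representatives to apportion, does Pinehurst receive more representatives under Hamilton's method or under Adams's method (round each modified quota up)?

Adams

Hamilton: Pinehurst 2, Claybrook 9, Fernley 3, Oakdale 3.
Adams: Pinehurst 3, Claybrook 8, Fernley 3, Oakdale 3.
Pinehurst gets 2 under Hamilton and 3 under Adams.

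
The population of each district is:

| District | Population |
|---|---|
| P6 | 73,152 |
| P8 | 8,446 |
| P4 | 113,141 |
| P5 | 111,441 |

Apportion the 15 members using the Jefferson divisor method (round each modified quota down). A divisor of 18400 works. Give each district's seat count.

P6 3, P8 0, P4 6, P5 6

With modified divisor 18400: modified quotas P6 3.976, P8 0.459, P4 6.149, P5 6.057.
Rounding down: P6 3, P8 0, P4 6, P5 6 (total 15).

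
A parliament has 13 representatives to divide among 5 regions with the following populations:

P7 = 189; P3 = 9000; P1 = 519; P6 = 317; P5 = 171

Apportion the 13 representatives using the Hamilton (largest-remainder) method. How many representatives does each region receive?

P7=0; P3=12; P1=1; P6=0; P5=0

The standard divisor is 10196/13 ≈ 784.308.
Standard quotas: P7 0.2410, P3 11.4751, P1 0.6617, P6 0.4042, P5 0.2180.
Lower quotas: P7 0, P3 11, P1 0, P6 0, P5 0 (sum 11, leaving 2 seats).
Remainders in descending order: P1 0.6617, P3 0.4751, P6 0.4042, P7 0.2410, P5 0.2180.
Largest remainders: P1, P3 receive the extra seats.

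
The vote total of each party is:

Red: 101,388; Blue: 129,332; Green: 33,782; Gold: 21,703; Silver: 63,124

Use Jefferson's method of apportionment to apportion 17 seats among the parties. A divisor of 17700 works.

Red 5, Blue 7, Green 1, Gold 1, Silver 3

With modified divisor 17700: modified quotas Red 5.728, Blue 7.307, Green 1.909, Gold 1.226, Silver 3.566.
Rounding down: Red 5, Blue 7, Green 1, Gold 1, Silver 3 (total 17).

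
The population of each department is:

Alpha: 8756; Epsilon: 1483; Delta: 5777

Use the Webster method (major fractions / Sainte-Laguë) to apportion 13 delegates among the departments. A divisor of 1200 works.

With modified divisor 1200: modified quotas Alpha 7.297, Epsilon 1.236, Delta 4.814.
Rounding to the nearest integer: Alpha 7, Epsilon 1, Delta 5 (total 13).

Alpha: 7; Epsilon: 1; Delta: 5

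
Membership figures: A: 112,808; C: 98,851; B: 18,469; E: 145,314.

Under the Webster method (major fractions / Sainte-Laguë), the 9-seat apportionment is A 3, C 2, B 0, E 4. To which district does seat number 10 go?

Priority for the next seat is population ÷ (current seats + 0.5).
Priorities: A 32230.857, C 39540.400, B 36938.000, E 32292.000.
Highest priority: C.

C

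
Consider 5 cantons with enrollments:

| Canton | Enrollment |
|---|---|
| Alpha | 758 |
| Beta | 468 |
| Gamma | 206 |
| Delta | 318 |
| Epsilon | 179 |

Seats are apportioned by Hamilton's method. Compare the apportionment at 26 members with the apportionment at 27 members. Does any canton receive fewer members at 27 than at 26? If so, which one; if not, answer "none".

At 26 seats: Alpha 10, Beta 6, Gamma 3, Delta 4, Epsilon 3.
At 27 seats: Alpha 11, Beta 7, Gamma 3, Delta 4, Epsilon 2.
Epsilon drops from 3 to 2.

Epsilon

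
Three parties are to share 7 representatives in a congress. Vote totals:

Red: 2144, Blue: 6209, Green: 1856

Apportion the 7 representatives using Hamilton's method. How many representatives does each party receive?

Red 2; Blue 4; Green 1

Standard divisor: 10209 ÷ 7 ≈ 1458.429.
Standard quotas: Red 1.4701, Blue 4.2573, Green 1.2726.
Lower quotas: Red 1, Blue 4, Green 1 (sum 6, leaving 1 seat).
Remainders in descending order: Red 0.4701, Green 0.2726, Blue 0.2573.
The surplus seat goes to Red.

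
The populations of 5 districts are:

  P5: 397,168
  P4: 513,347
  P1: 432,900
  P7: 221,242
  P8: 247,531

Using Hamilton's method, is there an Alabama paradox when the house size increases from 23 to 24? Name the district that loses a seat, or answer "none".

none

At 23 seats: P5 5, P4 7, P1 5, P7 3, P8 3.
At 24 seats: P5 5, P4 7, P1 6, P7 3, P8 3.
No district's allocation decreased.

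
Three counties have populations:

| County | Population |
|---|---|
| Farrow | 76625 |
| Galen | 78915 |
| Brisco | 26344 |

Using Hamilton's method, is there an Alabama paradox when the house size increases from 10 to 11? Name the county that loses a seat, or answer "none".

At 10 seats: Farrow 4, Galen 4, Brisco 2.
At 11 seats: Farrow 5, Galen 5, Brisco 1.
Brisco drops from 2 to 1.

Brisco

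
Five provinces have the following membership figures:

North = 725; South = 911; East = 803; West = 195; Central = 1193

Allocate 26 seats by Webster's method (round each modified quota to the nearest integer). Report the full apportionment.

North: 5, South: 6, East: 6, West: 1, Central: 8

Standard divisor 3827/26 ≈ 147.192; standard quotas: North 4.926, South 6.189, East 5.455, West 1.325, Central 8.105.
Rounding to the nearest integer gives 5, 6, 5, 1, 8 = 25 seats, so the divisor must be adjusted.
With modified divisor 143: modified quotas North 5.070, South 6.371, East 5.615, West 1.364, Central 8.343.
Rounding to the nearest integer: North 5, South 6, East 6, West 1, Central 8 (total 26).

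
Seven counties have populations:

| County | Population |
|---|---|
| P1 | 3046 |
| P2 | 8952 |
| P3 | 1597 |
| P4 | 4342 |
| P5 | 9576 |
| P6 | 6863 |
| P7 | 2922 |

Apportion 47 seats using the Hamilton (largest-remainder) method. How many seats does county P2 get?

Total 37298; standard divisor 37298/47 ≈ 793.574.
Standard quotas: P1 3.8383, P2 11.2806, P3 2.0124, P4 5.4714, P5 12.0669, P6 8.6482, P7 3.6821.
Lower quotas: P1 3, P2 11, P3 2, P4 5, P5 12, P6 8, P7 3 (sum 44, leaving 3 seats).
Remainders in descending order: P1 0.8383, P7 0.6821, P6 0.6482, P4 0.4714, P2 0.2806, P5 0.0669, P3 0.0124.
The surplus seats go to P1, P7, P6.
P2 receives 11.

11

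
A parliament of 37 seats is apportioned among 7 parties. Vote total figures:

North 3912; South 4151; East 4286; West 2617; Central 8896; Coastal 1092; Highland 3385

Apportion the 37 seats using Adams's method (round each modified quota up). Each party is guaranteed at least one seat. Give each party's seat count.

Standard divisor 28339/37 ≈ 765.919; standard quotas: North 5.108, South 5.420, East 5.596, West 3.417, Central 11.615, Coastal 1.426, Highland 4.420.
Rounding up gives 6, 6, 6, 4, 12, 2, 5 = 41 seats, so the divisor must be adjusted.
With modified divisor 852: modified quotas North 4.592, South 4.872, East 5.031, West 3.072, Central 10.441, Coastal 1.282, Highland 3.973.
Rounding up: North 5, South 5, East 6, West 4, Central 11, Coastal 2, Highland 4 (total 37).

North: 5; South: 5; East: 6; West: 4; Central: 11; Coastal: 2; Highland: 4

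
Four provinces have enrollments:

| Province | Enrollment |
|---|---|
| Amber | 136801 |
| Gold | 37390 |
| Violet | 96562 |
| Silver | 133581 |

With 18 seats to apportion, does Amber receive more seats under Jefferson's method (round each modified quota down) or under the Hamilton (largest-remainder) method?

Jefferson

Jefferson: Amber 7, Gold 1, Violet 4, Silver 6.
Hamilton: Amber 6, Gold 2, Violet 4, Silver 6.
Amber gets 7 under Jefferson and 6 under Hamilton.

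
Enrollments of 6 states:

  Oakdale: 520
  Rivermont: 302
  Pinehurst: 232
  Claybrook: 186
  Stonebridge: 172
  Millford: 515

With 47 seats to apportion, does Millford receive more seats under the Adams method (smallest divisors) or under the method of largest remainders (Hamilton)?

Adams: Oakdale 13, Rivermont 7, Pinehurst 6, Claybrook 5, Stonebridge 4, Millford 12.
Hamilton: Oakdale 13, Rivermont 7, Pinehurst 6, Claybrook 4, Stonebridge 4, Millford 13.
Millford gets 12 under Adams and 13 under Hamilton.

Hamilton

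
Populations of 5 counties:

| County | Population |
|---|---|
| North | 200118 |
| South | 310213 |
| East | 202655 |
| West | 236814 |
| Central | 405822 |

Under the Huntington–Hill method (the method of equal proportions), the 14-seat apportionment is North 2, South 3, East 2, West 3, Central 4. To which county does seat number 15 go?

Central

Priority for the next seat is population ÷ (√(s·(s+1))).
Priorities: North 81697.831, South 89550.780, East 82733.557, West 68362.313, Central 90744.558.
Highest priority: Central.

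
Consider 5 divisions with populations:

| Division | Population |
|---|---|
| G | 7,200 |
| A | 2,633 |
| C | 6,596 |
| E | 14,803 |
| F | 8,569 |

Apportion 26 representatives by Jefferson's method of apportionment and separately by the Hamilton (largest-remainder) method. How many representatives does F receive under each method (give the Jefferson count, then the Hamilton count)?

Jefferson: G 5, A 1, C 4, E 10, F 6.
Hamilton: G 5, A 2, C 4, E 10, F 5.
F gets 6 under Jefferson and 5 under Hamilton.

6 and 5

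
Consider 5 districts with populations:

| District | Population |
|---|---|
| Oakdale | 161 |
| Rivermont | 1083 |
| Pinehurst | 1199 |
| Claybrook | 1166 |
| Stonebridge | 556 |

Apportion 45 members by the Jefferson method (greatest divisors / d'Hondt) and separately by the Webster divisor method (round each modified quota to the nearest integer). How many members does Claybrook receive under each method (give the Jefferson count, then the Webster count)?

13 and 12

Jefferson: Oakdale 1, Rivermont 12, Pinehurst 13, Claybrook 13, Stonebridge 6.
Webster: Oakdale 2, Rivermont 12, Pinehurst 13, Claybrook 12, Stonebridge 6.
Claybrook gets 13 under Jefferson and 12 under Webster.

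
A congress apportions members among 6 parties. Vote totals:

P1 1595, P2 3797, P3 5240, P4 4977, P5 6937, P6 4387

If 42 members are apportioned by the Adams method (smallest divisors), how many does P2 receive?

Standard divisor 26933/42 ≈ 641.262; standard quotas: P1 2.487, P2 5.921, P3 8.171, P4 7.761, P5 10.818, P6 6.841.
Rounding up gives 3, 6, 9, 8, 11, 7 = 44 seats, so the divisor must be adjusted.
With modified divisor 700: modified quotas P1 2.279, P2 5.424, P3 7.486, P4 7.110, P5 9.910, P6 6.267.
Rounding up: P1 3, P2 6, P3 8, P4 8, P5 10, P6 7 (total 42).
P2 receives 6.

6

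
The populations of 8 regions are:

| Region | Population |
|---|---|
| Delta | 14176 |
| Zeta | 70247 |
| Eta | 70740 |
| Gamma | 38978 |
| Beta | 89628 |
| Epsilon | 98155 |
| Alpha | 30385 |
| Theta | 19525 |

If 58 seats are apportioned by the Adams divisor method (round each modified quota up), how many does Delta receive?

2

Standard divisor 431834/58 ≈ 7445.414; standard quotas: Delta 1.904, Zeta 9.435, Eta 9.501, Gamma 5.235, Beta 12.038, Epsilon 13.183, Alpha 4.081, Theta 2.622.
Rounding up gives 2, 10, 10, 6, 13, 14, 5, 3 = 63 seats, so the divisor must be adjusted.
With modified divisor 7830: modified quotas Delta 1.810, Zeta 8.972, Eta 9.034, Gamma 4.978, Beta 11.447, Epsilon 12.536, Alpha 3.881, Theta 2.494.
Rounding up: Delta 2, Zeta 9, Eta 10, Gamma 5, Beta 12, Epsilon 13, Alpha 4, Theta 3 (total 58).
Delta receives 2.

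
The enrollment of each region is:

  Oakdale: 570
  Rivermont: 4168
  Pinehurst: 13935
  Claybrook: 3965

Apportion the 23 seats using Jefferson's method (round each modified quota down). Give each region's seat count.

Standard divisor 22638/23 ≈ 984.261; standard quotas: Oakdale 0.579, Rivermont 4.235, Pinehurst 14.158, Claybrook 4.028.
Rounding down gives 0, 4, 14, 4 = 22 seats, so the divisor must be adjusted.
With modified divisor 900: modified quotas Oakdale 0.633, Rivermont 4.631, Pinehurst 15.483, Claybrook 4.406.
Rounding down: Oakdale 0, Rivermont 4, Pinehurst 15, Claybrook 4 (total 23).

Oakdale 0, Rivermont 4, Pinehurst 15, Claybrook 4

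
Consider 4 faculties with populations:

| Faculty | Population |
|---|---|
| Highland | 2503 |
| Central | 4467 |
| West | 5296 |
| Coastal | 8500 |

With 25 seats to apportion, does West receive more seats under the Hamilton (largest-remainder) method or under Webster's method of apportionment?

Webster

Hamilton: Highland 3, Central 6, West 6, Coastal 10.
Webster: Highland 3, Central 5, West 7, Coastal 10.
West gets 6 under Hamilton and 7 under Webster.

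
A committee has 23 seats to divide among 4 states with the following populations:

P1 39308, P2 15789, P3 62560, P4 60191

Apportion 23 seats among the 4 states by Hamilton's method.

Total 177848; standard divisor 177848/23 ≈ 7732.522.
Standard quotas: P1 5.0835, P2 2.0419, P3 8.0905, P4 7.7841.
Lower quotas: P1 5, P2 2, P3 8, P4 7 (sum 22, leaving 1 seat).
Remainders in descending order: P4 0.7841, P3 0.0905, P1 0.0835, P2 0.0419.
Largest remainder: P4 receives the extra seat.

P1 5, P2 2, P3 8, P4 8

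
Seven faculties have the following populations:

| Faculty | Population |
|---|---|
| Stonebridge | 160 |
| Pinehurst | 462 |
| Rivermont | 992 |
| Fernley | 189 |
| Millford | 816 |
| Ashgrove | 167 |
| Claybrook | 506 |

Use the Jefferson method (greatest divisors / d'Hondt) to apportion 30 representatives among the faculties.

Standard divisor 3292/30 ≈ 109.733; standard quotas: Stonebridge 1.458, Pinehurst 4.210, Rivermont 9.040, Fernley 1.722, Millford 7.436, Ashgrove 1.522, Claybrook 4.611.
Rounding down gives 1, 4, 9, 1, 7, 1, 4 = 27 seats, so the divisor must be adjusted.
With modified divisor 97: modified quotas Stonebridge 1.649, Pinehurst 4.763, Rivermont 10.227, Fernley 1.948, Millford 8.412, Ashgrove 1.722, Claybrook 5.216.
Rounding down: Stonebridge 1, Pinehurst 4, Rivermont 10, Fernley 1, Millford 8, Ashgrove 1, Claybrook 5 (total 30).

Stonebridge 1; Pinehurst 4; Rivermont 10; Fernley 1; Millford 8; Ashgrove 1; Claybrook 5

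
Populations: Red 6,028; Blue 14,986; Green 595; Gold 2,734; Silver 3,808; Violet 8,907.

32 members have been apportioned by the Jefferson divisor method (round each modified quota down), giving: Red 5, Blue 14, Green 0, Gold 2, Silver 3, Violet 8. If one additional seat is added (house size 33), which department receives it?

Priority for the next seat is population ÷ (current seats + 1).
Priorities: Red 1004.667, Blue 999.067, Green 595.000, Gold 911.333, Silver 952.000, Violet 989.667.
Highest priority: Red.

Red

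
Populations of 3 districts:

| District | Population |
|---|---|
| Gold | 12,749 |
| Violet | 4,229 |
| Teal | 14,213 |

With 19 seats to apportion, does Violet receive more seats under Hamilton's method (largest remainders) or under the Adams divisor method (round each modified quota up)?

Adams

Hamilton: Gold 8, Violet 2, Teal 9.
Adams: Gold 8, Violet 3, Teal 8.
Violet gets 2 under Hamilton and 3 under Adams.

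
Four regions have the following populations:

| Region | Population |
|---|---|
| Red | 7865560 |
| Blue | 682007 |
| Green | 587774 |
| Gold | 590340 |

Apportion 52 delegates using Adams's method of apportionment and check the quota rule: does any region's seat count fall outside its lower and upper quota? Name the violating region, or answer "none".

Red

Standard quotas: Red 42.055, Blue 3.646, Green 3.143, Gold 3.156.
Adams allocation: Red 41, Blue 4, Green 3, Gold 4.
Red has quota 42.055 (lower 42, upper 43) but receives 41 — outside the quota interval.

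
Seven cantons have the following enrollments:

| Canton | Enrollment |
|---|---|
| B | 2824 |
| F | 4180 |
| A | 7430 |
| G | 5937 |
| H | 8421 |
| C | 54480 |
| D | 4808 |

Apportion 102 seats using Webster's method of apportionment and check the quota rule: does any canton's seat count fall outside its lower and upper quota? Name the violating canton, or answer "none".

Standard quotas: B 3.270, F 4.841, A 8.604, G 6.875, H 9.752, C 63.090, D 5.568.
Webster allocation: B 3, F 5, A 9, G 7, H 10, C 62, D 6.
C has quota 63.090 (lower 63, upper 64) but receives 62 — outside the quota interval.

C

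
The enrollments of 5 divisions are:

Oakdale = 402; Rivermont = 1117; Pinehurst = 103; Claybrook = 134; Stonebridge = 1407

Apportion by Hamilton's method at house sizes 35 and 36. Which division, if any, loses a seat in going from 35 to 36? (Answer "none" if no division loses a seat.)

Claybrook

At 35 seats: Oakdale 4, Rivermont 12, Pinehurst 1, Claybrook 2, Stonebridge 16.
At 36 seats: Oakdale 5, Rivermont 13, Pinehurst 1, Claybrook 1, Stonebridge 16.
Claybrook drops from 2 to 1.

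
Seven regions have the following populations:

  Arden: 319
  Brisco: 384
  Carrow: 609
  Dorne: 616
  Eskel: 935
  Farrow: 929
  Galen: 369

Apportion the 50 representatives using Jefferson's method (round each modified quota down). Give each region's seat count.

Arden: 4, Brisco: 4, Carrow: 7, Dorne: 7, Eskel: 12, Farrow: 12, Galen: 4

Standard divisor 4161/50 ≈ 83.22; standard quotas: Arden 3.833, Brisco 4.614, Carrow 7.318, Dorne 7.402, Eskel 11.235, Farrow 11.163, Galen 4.434.
Rounding down gives 3, 4, 7, 7, 11, 11, 4 = 47 seats, so the divisor must be adjusted.
With modified divisor 77.2: modified quotas Arden 4.132, Brisco 4.974, Carrow 7.889, Dorne 7.979, Eskel 12.111, Farrow 12.034, Galen 4.780.
Rounding down: Arden 4, Brisco 4, Carrow 7, Dorne 7, Eskel 12, Farrow 12, Galen 4 (total 50).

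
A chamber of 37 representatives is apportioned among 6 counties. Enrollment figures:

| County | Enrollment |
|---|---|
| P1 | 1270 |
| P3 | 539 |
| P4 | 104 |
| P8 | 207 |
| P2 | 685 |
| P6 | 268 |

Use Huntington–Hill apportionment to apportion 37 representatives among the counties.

With divisor 83: modified quotas P1 15.301, P3 6.494, P4 1.253, P8 2.494, P2 8.253, P6 3.229.
Geometric-mean thresholds: P1 √(15·16)=15.492, P3 √(6·7)=6.481, P4 √(1·2)=1.414, P8 √(2·3)=2.449, P2 √(8·9)=8.485, P6 √(3·4)=3.464.
Each quota rounded against its threshold gives P1 15, P3 7, P4 1, P8 3, P2 8, P6 3 (total 37).

P1=15; P3=7; P4=1; P8=3; P2=8; P6=3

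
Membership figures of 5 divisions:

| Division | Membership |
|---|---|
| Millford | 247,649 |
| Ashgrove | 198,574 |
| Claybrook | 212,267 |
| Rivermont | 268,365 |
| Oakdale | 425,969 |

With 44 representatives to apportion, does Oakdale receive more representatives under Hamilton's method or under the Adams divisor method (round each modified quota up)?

Hamilton

Hamilton: Millford 8, Ashgrove 6, Claybrook 7, Rivermont 9, Oakdale 14.
Adams: Millford 8, Ashgrove 7, Claybrook 7, Rivermont 9, Oakdale 13.
Oakdale gets 14 under Hamilton and 13 under Adams.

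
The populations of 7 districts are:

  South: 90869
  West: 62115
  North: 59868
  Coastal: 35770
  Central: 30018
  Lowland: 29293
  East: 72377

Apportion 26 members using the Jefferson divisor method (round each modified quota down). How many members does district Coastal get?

2

Standard divisor 380310/26 ≈ 14627.308; standard quotas: South 6.212, West 4.247, North 4.093, Coastal 2.445, Central 2.052, Lowland 2.003, East 4.948.
Rounding down gives 6, 4, 4, 2, 2, 2, 4 = 24 seats, so the divisor must be adjusted.
With modified divisor 12700: modified quotas South 7.155, West 4.891, North 4.714, Coastal 2.817, Central 2.364, Lowland 2.307, East 5.699.
Rounding down: South 7, West 4, North 4, Coastal 2, Central 2, Lowland 2, East 5 (total 26).
Coastal receives 2.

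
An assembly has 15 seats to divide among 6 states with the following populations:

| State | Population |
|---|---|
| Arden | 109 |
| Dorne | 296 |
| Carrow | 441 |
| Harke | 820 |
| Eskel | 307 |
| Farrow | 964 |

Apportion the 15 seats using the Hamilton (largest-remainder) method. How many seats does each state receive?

Arden 1; Dorne 1; Carrow 2; Harke 4; Eskel 2; Farrow 5

Total 2937; standard divisor 2937/15 ≈ 195.8.
Standard quotas: Arden 0.557, Dorne 1.512, Carrow 2.252, Harke 4.188, Eskel 1.568, Farrow 4.923.
Lower quotas: Arden 0, Dorne 1, Carrow 2, Harke 4, Eskel 1, Farrow 4 (sum 12, leaving 3 seats).
Remainders in descending order: Farrow 0.923, Eskel 0.568, Arden 0.557, Dorne 0.512, Carrow 0.252, Harke 0.188.
Largest remainders: Farrow, Eskel, Arden receive the extra seats.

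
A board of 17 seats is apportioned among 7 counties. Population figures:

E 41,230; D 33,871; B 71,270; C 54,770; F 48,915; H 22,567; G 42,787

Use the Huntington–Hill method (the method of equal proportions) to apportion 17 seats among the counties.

E: 2; D: 2; B: 4; C: 3; F: 3; H: 1; G: 2

With divisor 18719: modified quotas E 2.203, D 1.809, B 3.807, C 2.926, F 2.613, H 1.206, G 2.286.
Geometric-mean thresholds: E √(2·3)=2.449, D √(1·2)=1.414, B √(3·4)=3.464, C √(2·3)=2.449, F √(2·3)=2.449, H √(1·2)=1.414, G √(2·3)=2.449.
Each quota rounded against its threshold gives E 2, D 2, B 4, C 3, F 3, H 1, G 2 (total 17).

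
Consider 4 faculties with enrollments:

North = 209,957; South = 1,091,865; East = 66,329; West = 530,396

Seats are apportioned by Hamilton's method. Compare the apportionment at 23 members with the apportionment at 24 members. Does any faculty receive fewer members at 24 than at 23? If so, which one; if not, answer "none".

At 23 seats: North 3, South 13, East 1, West 6.
At 24 seats: North 2, South 14, East 1, West 7.
North drops from 3 to 2.

North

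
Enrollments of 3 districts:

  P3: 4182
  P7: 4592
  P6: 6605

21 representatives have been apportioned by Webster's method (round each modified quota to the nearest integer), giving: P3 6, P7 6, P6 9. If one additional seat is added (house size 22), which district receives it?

Priority for the next seat is population ÷ (current seats + 0.5).
Priorities: P3 643.385, P7 706.462, P6 695.263.
Highest priority: P7.

P7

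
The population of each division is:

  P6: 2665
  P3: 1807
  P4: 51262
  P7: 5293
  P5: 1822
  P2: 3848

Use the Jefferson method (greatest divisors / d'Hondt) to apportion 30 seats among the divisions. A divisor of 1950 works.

With modified divisor 1950: modified quotas P6 1.367, P3 0.927, P4 26.288, P7 2.714, P5 0.934, P2 1.973.
Rounding down: P6 1, P3 0, P4 26, P7 2, P5 0, P2 1 (total 30).

P6: 1, P3: 0, P4: 26, P7: 2, P5: 0, P2: 1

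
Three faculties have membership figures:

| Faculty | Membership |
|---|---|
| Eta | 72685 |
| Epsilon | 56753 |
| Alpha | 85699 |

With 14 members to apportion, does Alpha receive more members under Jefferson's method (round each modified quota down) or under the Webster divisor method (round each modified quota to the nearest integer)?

Jefferson: Eta 5, Epsilon 3, Alpha 6.
Webster: Eta 5, Epsilon 4, Alpha 5.
Alpha gets 6 under Jefferson and 5 under Webster.

Jefferson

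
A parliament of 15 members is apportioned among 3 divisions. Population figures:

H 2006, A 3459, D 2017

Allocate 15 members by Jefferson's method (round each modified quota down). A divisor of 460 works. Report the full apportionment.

With modified divisor 460: modified quotas H 4.361, A 7.520, D 4.385.
Rounding down: H 4, A 7, D 4 (total 15).

H=4; A=7; D=4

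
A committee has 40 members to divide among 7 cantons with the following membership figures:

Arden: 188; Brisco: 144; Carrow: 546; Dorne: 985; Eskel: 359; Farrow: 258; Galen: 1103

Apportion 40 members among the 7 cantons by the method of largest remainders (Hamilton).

Arden 2, Brisco 2, Carrow 6, Dorne 11, Eskel 4, Farrow 3, Galen 12

Total 3583; standard divisor 3583/40 ≈ 89.575.
Standard quotas: Arden 2.099, Brisco 1.608, Carrow 6.095, Dorne 10.996, Eskel 4.008, Farrow 2.880, Galen 12.314.
Lower quotas: Arden 2, Brisco 1, Carrow 6, Dorne 10, Eskel 4, Farrow 2, Galen 12 (sum 37, leaving 3 seats).
Remainders in descending order: Dorne 0.996, Farrow 0.880, Brisco 0.608, Galen 0.314, Arden 0.099, Carrow 0.095, Eskel 0.008.
Largest remainders: Dorne, Farrow, Brisco receive the extra seats.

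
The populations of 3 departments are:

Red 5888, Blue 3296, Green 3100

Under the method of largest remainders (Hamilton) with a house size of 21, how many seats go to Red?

Standard divisor: 12284 ÷ 21 ≈ 584.952.
Standard quotas: Red 10.0658, Blue 5.6346, Green 5.2996.
Lower quotas: Red 10, Blue 5, Green 5 (sum 20, leaving 1 seat).
Remainders in descending order: Blue 0.6346, Green 0.2996, Red 0.0658.
The surplus seat goes to Blue.
Red receives 10.

10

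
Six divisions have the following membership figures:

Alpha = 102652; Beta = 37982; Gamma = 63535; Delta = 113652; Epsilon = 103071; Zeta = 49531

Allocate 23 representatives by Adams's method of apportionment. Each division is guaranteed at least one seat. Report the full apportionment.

Standard divisor 470423/23 ≈ 20453.174; standard quotas: Alpha 5.019, Beta 1.857, Gamma 3.106, Delta 5.557, Epsilon 5.039, Zeta 2.422.
Rounding up gives 6, 2, 4, 6, 6, 3 = 27 seats, so the divisor must be adjusted.
With modified divisor 23700: modified quotas Alpha 4.331, Beta 1.603, Gamma 2.681, Delta 4.795, Epsilon 4.349, Zeta 2.090.
Rounding up: Alpha 5, Beta 2, Gamma 3, Delta 5, Epsilon 5, Zeta 3 (total 23).

Alpha=5, Beta=2, Gamma=3, Delta=5, Epsilon=5, Zeta=3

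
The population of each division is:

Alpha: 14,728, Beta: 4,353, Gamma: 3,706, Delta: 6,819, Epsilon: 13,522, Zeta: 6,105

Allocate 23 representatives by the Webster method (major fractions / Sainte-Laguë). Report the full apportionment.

Standard divisor 49233/23 ≈ 2140.565; standard quotas: Alpha 6.880, Beta 2.034, Gamma 1.731, Delta 3.186, Epsilon 6.317, Zeta 2.852.
Rounding to the nearest integer gives Alpha 7, Beta 2, Gamma 2, Delta 3, Epsilon 6, Zeta 3 — total 23, matching the house size, so no adjustment is needed.

Alpha 7, Beta 2, Gamma 2, Delta 3, Epsilon 6, Zeta 3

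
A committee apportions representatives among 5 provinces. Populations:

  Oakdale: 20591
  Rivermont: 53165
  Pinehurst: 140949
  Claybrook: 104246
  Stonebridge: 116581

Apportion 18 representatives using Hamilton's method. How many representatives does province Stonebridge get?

5

Total 435532; standard divisor 435532/18 ≈ 24196.222.
Standard quotas: Oakdale 0.8510, Rivermont 2.1972, Pinehurst 5.8252, Claybrook 4.3084, Stonebridge 4.8181.
Lower quotas: Oakdale 0, Rivermont 2, Pinehurst 5, Claybrook 4, Stonebridge 4 (sum 15, leaving 3 seats).
Remainders in descending order: Oakdale 0.8510, Pinehurst 0.8252, Stonebridge 0.8181, Claybrook 0.3084, Rivermont 0.1972.
Largest remainders: Oakdale, Pinehurst, Stonebridge receive the extra seats.
Stonebridge receives 5.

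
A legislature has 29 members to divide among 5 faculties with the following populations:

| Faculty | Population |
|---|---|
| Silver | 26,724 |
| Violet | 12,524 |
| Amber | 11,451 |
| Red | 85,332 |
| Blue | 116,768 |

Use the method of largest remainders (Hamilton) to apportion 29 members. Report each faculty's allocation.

Total 252799; standard divisor 252799/29 ≈ 8717.207.
Standard quotas: Silver 3.0657, Violet 1.4367, Amber 1.3136, Red 9.7889, Blue 13.3951.
Lower quotas: Silver 3, Violet 1, Amber 1, Red 9, Blue 13 (sum 27, leaving 2 seats).
Remainders in descending order: Red 0.7889, Violet 0.4367, Blue 0.3951, Amber 0.3136, Silver 0.0657.
Largest remainders: Red, Violet receive the extra seats.

Silver=3, Violet=2, Amber=1, Red=10, Blue=13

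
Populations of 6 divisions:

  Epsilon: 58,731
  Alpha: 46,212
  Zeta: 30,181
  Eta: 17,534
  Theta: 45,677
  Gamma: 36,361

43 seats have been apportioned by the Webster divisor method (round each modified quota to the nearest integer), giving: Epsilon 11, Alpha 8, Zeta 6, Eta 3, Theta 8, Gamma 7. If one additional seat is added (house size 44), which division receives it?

Priority for the next seat is population ÷ (current seats + 0.5).
Priorities: Epsilon 5107.043, Alpha 5436.706, Zeta 4643.231, Eta 5009.714, Theta 5373.765, Gamma 4848.133.
Highest priority: Alpha.

Alpha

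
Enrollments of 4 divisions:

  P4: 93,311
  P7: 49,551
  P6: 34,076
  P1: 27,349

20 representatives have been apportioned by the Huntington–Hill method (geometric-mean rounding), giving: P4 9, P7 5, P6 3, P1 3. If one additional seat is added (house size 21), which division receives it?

Priority for the next seat is population ÷ (√(s·(s+1))).
Priorities: P4 9835.843, P7 9046.733, P6 9836.894, P1 7894.976.
Highest priority: P6.

P6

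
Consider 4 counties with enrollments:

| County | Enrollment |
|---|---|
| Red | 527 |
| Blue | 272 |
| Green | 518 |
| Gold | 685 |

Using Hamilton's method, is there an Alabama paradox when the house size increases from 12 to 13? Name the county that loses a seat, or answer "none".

none

At 12 seats: Red 3, Blue 2, Green 3, Gold 4.
At 13 seats: Red 3, Blue 2, Green 3, Gold 5.
No county's allocation decreased.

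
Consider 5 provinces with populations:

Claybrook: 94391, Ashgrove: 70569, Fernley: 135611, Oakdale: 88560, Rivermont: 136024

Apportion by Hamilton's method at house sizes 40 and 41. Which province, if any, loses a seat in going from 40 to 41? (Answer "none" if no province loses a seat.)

At 40 seats: Claybrook 7, Ashgrove 6, Fernley 10, Oakdale 7, Rivermont 10.
At 41 seats: Claybrook 7, Ashgrove 5, Fernley 11, Oakdale 7, Rivermont 11.
Ashgrove drops from 6 to 5.

Ashgrove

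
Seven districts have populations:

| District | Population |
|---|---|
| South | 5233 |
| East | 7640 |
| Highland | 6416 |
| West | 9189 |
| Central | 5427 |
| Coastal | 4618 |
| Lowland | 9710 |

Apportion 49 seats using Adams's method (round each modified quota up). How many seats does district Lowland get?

Standard divisor 48233/49 ≈ 984.347; standard quotas: South 5.316, East 7.761, Highland 6.518, West 9.335, Central 5.513, Coastal 4.691, Lowland 9.864.
Rounding up gives 6, 8, 7, 10, 6, 5, 10 = 52 seats, so the divisor must be adjusted.
With modified divisor 1074: modified quotas South 4.872, East 7.114, Highland 5.974, West 8.556, Central 5.053, Coastal 4.300, Lowland 9.041.
Rounding up: South 5, East 8, Highland 6, West 9, Central 6, Coastal 5, Lowland 10 (total 49).
Lowland receives 10.

10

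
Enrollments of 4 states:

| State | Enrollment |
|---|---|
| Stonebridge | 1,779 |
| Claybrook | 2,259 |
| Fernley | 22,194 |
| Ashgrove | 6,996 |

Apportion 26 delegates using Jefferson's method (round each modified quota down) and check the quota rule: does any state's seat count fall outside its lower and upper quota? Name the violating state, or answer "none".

Standard quotas: Stonebridge 1.392, Claybrook 1.768, Fernley 17.366, Ashgrove 5.474.
Jefferson allocation: Stonebridge 1, Claybrook 1, Fernley 19, Ashgrove 5.
Fernley has quota 17.366 (lower 17, upper 18) but receives 19 — outside the quota interval.

Fernley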